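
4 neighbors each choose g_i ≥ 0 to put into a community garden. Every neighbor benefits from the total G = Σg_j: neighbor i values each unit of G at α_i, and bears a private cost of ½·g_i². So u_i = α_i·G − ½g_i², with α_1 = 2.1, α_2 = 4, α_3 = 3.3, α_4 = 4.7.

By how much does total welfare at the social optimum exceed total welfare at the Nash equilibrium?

Neighbor i's FOC: ∂u_i/∂g_i = α_i − g_i = 0, so g_i* = α_i.
NE contributions = (2.1, 4, 3.3, 4.7); G = 14.1.
W^NE = (Σα)·G − ½Σα_i² = 14.1² − ½·53.39 = 172.115.
Planner sets g_i = Σα_j = 14.1 for every i, so G^SO = 4·14.1 = 56.4.
W^SO = (Σα)·G^SO − ½·4·(Σα)² = (4/2)·14.1² = 397.62.
Deadweight loss = W^SO − W^NE = 225.505.

225.505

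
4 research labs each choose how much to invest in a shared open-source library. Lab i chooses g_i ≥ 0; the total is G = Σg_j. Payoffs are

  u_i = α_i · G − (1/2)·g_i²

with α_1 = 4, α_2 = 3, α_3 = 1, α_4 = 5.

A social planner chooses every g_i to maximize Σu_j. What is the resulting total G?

Planner FOC: ∂(Σu_j)/∂g_i = (Σα_j) − g_i = 0, so g_i^SO = Σα_j = 13 for every i; G^SO = 52.

52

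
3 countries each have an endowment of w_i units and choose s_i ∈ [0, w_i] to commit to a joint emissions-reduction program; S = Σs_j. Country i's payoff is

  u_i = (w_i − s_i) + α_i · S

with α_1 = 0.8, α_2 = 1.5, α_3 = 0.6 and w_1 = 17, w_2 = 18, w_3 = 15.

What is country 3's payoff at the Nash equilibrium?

∂u_i/∂s_i = α_i − 1, so country i contributes w_i if α_i > 1, else 0.
α_i > 1 for i ∈ {2}; NE contributions (0, 18, 0), S = 18.
u_3 = (15 − 0) + 0.6·18 = 25.8.

25.8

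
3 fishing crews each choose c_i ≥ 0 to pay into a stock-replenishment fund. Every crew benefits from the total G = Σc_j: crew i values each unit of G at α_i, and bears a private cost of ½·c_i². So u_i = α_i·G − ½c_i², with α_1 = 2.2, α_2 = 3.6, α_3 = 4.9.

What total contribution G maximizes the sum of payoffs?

Planner FOC: ∂(Σu_j)/∂c_i = (Σα_j) − c_i = 0, so c_i^SO = Σα_j = 10.7 for every i; G^SO = 32.1.

32.1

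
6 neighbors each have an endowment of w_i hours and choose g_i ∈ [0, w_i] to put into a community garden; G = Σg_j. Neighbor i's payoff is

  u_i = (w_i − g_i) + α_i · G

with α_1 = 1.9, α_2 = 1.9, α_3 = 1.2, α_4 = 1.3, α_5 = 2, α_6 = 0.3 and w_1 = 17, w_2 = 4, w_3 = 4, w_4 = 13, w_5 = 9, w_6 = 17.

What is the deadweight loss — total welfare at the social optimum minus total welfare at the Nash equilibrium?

129.2

∂u_i/∂g_i = α_i − 1, so neighbor i contributes w_i if α_i > 1, else 0.
α_i > 1 for i ∈ {1, 2, 3, 4, 5}; NE contributions (17, 4, 4, 13, 9, 0), G = 47.
W^NE = Σw_i − G^NE + (Σα_i)·G^NE = 64 + 7.6·47 = 421.2.
Planner: ∂(Σu_j)/∂g_i = Σα_j − 1 = 7.6 > 0, so everyone contributes w_i; G^SO = 64, W^SO = 64 + 7.6·64 = 550.4.
Deadweight loss = 129.2.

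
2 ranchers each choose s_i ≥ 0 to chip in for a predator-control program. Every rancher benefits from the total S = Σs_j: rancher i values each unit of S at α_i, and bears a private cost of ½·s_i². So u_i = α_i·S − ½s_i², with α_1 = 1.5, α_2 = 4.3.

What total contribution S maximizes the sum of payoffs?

11.6

Planner FOC: ∂(Σu_j)/∂s_i = (Σα_j) − s_i = 0, so s_i^SO = Σα_j = 5.8 for every i; S^SO = 11.6.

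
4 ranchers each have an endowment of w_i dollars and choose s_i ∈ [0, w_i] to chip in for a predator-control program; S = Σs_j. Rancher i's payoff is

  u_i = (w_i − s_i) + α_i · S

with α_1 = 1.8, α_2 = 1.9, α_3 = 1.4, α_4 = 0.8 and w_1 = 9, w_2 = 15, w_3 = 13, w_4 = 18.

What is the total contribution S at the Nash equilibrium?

∂u_i/∂s_i = α_i − 1, so rancher i contributes w_i if α_i > 1, else 0.
α_i > 1 for i ∈ {1, 2, 3}; NE contributions (9, 15, 13, 0), S = 37.

37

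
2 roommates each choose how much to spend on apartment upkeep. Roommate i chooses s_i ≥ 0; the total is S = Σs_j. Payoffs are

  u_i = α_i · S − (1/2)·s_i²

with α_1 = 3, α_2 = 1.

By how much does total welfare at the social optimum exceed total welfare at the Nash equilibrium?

5

Roommate i's FOC: ∂u_i/∂s_i = α_i − s_i = 0, so s_i* = α_i.
NE contributions = (3, 1); S = 4.
W^NE = (Σα)·S − ½Σα_i² = 4² − ½·10 = 11.
Planner sets s_i = Σα_j = 4 for every i, so S^SO = 2·4 = 8.
W^SO = (Σα)·S^SO − ½·2·(Σα)² = (2/2)·4² = 16.
Deadweight loss = W^SO − W^NE = 5.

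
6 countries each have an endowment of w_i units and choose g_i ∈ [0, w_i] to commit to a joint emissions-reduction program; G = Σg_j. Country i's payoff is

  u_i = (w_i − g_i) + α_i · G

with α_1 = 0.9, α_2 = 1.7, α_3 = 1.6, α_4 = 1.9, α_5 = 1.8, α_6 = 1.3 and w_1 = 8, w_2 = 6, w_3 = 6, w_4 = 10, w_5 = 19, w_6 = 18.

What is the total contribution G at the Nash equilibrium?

∂u_i/∂g_i = α_i − 1, so country i contributes w_i if α_i > 1, else 0.
α_i > 1 for i ∈ {2, 3, 4, 5, 6}; NE contributions (0, 6, 6, 10, 19, 18), G = 59.

59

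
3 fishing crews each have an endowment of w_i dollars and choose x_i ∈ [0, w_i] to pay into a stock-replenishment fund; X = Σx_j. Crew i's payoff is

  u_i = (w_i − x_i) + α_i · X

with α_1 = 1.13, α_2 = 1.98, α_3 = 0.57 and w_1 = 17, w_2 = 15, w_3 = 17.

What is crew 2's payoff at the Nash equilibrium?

63.36

∂u_i/∂x_i = α_i − 1, so crew i contributes w_i if α_i > 1, else 0.
α_i > 1 for i ∈ {1, 2}; NE contributions (17, 15, 0), X = 32.
u_2 = (15 − 15) + 1.98·32 = 63.36.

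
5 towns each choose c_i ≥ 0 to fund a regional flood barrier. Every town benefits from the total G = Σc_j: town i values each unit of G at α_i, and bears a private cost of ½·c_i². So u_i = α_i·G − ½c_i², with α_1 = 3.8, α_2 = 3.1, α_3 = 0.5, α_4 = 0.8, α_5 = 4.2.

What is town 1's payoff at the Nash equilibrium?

Town i's FOC: ∂u_i/∂c_i = α_i − c_i = 0, so c_i* = α_i.
NE contributions = (3.8, 3.1, 0.5, 0.8, 4.2); G = 12.4.
u_1 = α_1·G − ½·(c_1)² = 3.8·12.4 − ½·3.8² = 39.9.

39.9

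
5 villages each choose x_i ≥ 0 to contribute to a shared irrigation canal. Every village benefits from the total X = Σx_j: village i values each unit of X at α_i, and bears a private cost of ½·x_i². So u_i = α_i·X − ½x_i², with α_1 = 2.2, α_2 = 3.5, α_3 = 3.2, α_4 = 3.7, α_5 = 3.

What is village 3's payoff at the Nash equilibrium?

44.8

Village i's FOC: ∂u_i/∂x_i = α_i − x_i = 0, so x_i* = α_i.
NE contributions = (2.2, 3.5, 3.2, 3.7, 3); X = 15.6.
u_3 = α_3·X − ½·(x_3)² = 3.2·15.6 − ½·3.2² = 44.8.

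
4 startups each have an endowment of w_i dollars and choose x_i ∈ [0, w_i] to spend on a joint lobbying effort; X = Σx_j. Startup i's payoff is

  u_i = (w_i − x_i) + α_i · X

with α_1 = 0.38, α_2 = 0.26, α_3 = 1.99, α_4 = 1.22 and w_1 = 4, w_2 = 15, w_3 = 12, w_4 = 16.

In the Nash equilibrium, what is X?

28

∂u_i/∂x_i = α_i − 1, so startup i contributes w_i if α_i > 1, else 0.
α_i > 1 for i ∈ {3, 4}; NE contributions (0, 0, 12, 16), X = 28.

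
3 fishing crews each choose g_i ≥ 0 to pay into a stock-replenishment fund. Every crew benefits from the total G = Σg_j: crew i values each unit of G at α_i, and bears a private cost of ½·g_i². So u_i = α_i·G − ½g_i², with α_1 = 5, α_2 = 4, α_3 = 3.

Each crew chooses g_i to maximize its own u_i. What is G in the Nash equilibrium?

Crew i's FOC: ∂u_i/∂g_i = α_i − g_i = 0, so g_i* = α_i.
NE contributions = (5, 4, 3); G = 12.

12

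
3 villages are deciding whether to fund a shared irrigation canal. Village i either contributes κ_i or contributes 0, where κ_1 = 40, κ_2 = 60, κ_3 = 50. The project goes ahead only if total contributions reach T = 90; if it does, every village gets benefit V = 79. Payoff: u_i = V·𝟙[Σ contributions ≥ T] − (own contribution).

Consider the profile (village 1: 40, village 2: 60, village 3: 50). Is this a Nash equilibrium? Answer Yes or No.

No

Total = 150 ≥ 90: provided.
Village 1 (pledges 40, payoff 39): dropping to 0 → total 110, payoff 79. Profitable deviation.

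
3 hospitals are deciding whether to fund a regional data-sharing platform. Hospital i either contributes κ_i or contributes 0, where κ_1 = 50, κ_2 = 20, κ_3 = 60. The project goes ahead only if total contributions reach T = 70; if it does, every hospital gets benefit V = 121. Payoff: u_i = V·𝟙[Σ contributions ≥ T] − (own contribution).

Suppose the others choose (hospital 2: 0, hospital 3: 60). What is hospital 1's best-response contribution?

Others' total = 60. Contributing 50 brings total to 110 ≥ 70: gain V − κ_1 = 71.
Best response: 50.

50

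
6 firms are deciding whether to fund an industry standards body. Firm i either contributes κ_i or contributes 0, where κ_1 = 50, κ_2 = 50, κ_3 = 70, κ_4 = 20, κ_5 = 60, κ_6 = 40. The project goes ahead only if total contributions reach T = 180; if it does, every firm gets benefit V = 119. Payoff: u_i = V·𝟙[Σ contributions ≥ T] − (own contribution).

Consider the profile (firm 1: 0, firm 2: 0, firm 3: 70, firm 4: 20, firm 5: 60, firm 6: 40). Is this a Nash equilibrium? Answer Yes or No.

Yes

Total = 190 ≥ 180: provided.
Firm 1 (pledges 0, payoff 119): pledging 50 → total 240, payoff 69. No gain.
Firm 2 (pledges 0, payoff 119): pledging 50 → total 240, payoff 69. No gain.
Firm 3 (pledges 70, payoff 49): dropping to 0 → total 120, payoff 0. No gain.
Firm 4 (pledges 20, payoff 99): dropping to 0 → total 170, payoff 0. No gain.
Firm 5 (pledges 60, payoff 59): dropping to 0 → total 130, payoff 0. No gain.
Firm 6 (pledges 40, payoff 79): dropping to 0 → total 150, payoff 0. No gain.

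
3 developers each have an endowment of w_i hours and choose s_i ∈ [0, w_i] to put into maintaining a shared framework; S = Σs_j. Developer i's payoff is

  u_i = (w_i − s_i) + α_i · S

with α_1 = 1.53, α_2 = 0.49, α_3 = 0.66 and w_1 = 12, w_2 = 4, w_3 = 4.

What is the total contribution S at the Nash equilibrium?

∂u_i/∂s_i = α_i − 1, so developer i contributes w_i if α_i > 1, else 0.
α_i > 1 for i ∈ {1}; NE contributions (12, 0, 0), S = 12.

12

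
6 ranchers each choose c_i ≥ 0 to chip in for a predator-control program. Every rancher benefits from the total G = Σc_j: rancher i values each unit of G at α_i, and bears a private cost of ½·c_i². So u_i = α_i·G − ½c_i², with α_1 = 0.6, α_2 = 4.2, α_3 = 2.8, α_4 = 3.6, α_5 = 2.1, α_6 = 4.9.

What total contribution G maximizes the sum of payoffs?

Planner FOC: ∂(Σu_j)/∂c_i = (Σα_j) − c_i = 0, so c_i^SO = Σα_j = 18.2 for every i; G^SO = 109.2.

109.2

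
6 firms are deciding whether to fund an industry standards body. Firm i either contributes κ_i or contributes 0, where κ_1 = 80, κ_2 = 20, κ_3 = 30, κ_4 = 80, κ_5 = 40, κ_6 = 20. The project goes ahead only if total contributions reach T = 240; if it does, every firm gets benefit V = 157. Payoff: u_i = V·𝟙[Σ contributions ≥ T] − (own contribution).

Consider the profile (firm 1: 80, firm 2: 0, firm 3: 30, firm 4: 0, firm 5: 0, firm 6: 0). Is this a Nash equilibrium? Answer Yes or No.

No

Total = 110 < 240: not provided.
Firm 1 (pledges 80, payoff -80): dropping to 0 → total 30, payoff 0. Profitable deviation.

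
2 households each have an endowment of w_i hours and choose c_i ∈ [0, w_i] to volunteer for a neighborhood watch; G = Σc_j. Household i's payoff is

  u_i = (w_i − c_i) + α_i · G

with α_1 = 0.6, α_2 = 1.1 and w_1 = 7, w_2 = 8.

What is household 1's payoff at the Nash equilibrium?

11.8

∂u_i/∂c_i = α_i − 1, so household i contributes w_i if α_i > 1, else 0.
α_i > 1 for i ∈ {2}; NE contributions (0, 8), G = 8.
u_1 = (7 − 0) + 0.6·8 = 11.8.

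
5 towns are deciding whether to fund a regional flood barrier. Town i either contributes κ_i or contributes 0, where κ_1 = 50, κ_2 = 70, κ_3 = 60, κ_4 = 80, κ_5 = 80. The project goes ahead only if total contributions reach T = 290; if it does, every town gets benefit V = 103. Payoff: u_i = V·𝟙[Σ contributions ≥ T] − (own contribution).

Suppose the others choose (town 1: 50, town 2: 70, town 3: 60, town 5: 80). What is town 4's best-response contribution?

80

Others' total = 260. Contributing 80 brings total to 340 ≥ 290: gain V − κ_4 = 23.
Best response: 80.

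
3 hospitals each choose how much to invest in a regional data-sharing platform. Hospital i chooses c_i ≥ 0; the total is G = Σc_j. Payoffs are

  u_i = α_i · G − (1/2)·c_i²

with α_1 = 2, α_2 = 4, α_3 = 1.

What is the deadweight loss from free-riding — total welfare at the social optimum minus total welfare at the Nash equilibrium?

Hospital i's FOC: ∂u_i/∂c_i = α_i − c_i = 0, so c_i* = α_i.
NE contributions = (2, 4, 1); G = 7.
W^NE = (Σα)·G − ½Σα_i² = 7² − ½·21 = 38.5.
Planner sets c_i = Σα_j = 7 for every i, so G^SO = 3·7 = 21.
W^SO = (Σα)·G^SO − ½·3·(Σα)² = (3/2)·7² = 73.5.
Deadweight loss = W^SO − W^NE = 35.

35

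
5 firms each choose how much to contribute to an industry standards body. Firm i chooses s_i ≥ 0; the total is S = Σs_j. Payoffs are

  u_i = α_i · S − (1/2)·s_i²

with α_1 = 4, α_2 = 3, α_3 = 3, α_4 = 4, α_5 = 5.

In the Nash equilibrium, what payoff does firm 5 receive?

82.5

Firm i's FOC: ∂u_i/∂s_i = α_i − s_i = 0, so s_i* = α_i.
NE contributions = (4, 3, 3, 4, 5); S = 19.
u_5 = α_5·S − ½·(s_5)² = 5·19 − ½·5² = 82.5.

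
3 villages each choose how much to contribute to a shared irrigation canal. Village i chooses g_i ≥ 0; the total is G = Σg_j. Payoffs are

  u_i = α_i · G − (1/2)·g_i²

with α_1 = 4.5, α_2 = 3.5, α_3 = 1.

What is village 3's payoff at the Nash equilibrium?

Village i's FOC: ∂u_i/∂g_i = α_i − g_i = 0, so g_i* = α_i.
NE contributions = (4.5, 3.5, 1); G = 9.
u_3 = α_3·G − ½·(g_3)² = 1·9 − ½·1² = 8.5.

8.5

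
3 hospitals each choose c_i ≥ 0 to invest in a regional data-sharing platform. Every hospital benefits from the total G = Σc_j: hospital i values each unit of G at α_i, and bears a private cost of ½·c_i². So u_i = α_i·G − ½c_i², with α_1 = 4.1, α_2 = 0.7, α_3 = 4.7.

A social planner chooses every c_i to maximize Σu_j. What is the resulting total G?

Planner FOC: ∂(Σu_j)/∂c_i = (Σα_j) − c_i = 0, so c_i^SO = Σα_j = 9.5 for every i; G^SO = 28.5.

28.5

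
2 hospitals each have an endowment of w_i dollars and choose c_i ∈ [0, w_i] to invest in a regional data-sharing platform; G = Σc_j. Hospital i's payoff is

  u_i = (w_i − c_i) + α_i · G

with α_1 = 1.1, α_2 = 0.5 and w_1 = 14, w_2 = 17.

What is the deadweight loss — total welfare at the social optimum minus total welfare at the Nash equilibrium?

10.2

∂u_i/∂c_i = α_i − 1, so hospital i contributes w_i if α_i > 1, else 0.
α_i > 1 for i ∈ {1}; NE contributions (14, 0), G = 14.
W^NE = Σw_i − G^NE + (Σα_i)·G^NE = 31 + 0.6·14 = 39.4.
Planner: ∂(Σu_j)/∂c_i = Σα_j − 1 = 0.6 > 0, so everyone contributes w_i; G^SO = 31, W^SO = 31 + 0.6·31 = 49.6.
Deadweight loss = 10.2.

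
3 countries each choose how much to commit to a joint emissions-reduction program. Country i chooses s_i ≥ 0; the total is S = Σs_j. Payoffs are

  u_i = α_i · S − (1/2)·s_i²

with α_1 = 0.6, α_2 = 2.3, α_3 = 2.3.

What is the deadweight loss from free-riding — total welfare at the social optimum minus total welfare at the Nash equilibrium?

Country i's FOC: ∂u_i/∂s_i = α_i − s_i = 0, so s_i* = α_i.
NE contributions = (0.6, 2.3, 2.3); S = 5.2.
W^NE = (Σα)·S − ½Σα_i² = 5.2² − ½·10.94 = 21.57.
Planner sets s_i = Σα_j = 5.2 for every i, so S^SO = 3·5.2 = 15.6.
W^SO = (Σα)·S^SO − ½·3·(Σα)² = (3/2)·5.2² = 40.56.
Deadweight loss = W^SO − W^NE = 18.99.

18.99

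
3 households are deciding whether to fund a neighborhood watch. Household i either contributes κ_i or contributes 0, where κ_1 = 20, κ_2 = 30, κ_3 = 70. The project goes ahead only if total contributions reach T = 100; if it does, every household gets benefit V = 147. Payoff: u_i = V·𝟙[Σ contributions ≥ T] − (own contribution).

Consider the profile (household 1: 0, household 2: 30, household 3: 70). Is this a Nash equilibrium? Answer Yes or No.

Total = 100 ≥ 100: provided.
Household 1 (pledges 0, payoff 147): pledging 20 → total 120, payoff 127. No gain.
Household 2 (pledges 30, payoff 117): dropping to 0 → total 70, payoff 0. No gain.
Household 3 (pledges 70, payoff 77): dropping to 0 → total 30, payoff 0. No gain.

Yes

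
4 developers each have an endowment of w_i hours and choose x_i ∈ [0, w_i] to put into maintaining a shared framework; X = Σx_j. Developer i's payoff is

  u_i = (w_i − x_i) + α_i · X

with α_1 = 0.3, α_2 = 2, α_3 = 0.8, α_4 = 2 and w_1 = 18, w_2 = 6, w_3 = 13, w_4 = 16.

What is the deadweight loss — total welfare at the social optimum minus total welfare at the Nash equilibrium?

127.1

∂u_i/∂x_i = α_i − 1, so developer i contributes w_i if α_i > 1, else 0.
α_i > 1 for i ∈ {2, 4}; NE contributions (0, 6, 0, 16), X = 22.
W^NE = Σw_i − X^NE + (Σα_i)·X^NE = 53 + 4.1·22 = 143.2.
Planner: ∂(Σu_j)/∂x_i = Σα_j − 1 = 4.1 > 0, so everyone contributes w_i; X^SO = 53, W^SO = 53 + 4.1·53 = 270.3.
Deadweight loss = 127.1.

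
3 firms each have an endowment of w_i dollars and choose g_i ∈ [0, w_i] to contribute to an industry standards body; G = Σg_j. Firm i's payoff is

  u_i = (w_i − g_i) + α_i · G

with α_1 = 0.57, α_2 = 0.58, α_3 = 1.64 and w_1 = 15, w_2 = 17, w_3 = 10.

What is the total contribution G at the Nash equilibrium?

10

∂u_i/∂g_i = α_i − 1, so firm i contributes w_i if α_i > 1, else 0.
α_i > 1 for i ∈ {3}; NE contributions (0, 0, 10), G = 10.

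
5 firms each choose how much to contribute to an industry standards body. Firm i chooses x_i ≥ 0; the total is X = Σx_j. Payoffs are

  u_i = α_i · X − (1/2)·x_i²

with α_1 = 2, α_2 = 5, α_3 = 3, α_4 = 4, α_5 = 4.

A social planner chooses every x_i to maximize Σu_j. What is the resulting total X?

Planner FOC: ∂(Σu_j)/∂x_i = (Σα_j) − x_i = 0, so x_i^SO = Σα_j = 18 for every i; X^SO = 90.

90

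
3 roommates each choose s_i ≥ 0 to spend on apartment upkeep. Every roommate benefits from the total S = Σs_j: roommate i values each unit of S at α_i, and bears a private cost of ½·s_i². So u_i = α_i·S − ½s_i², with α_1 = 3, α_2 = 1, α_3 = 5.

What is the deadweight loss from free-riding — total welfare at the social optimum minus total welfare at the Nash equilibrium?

58

Roommate i's FOC: ∂u_i/∂s_i = α_i − s_i = 0, so s_i* = α_i.
NE contributions = (3, 1, 5); S = 9.
W^NE = (Σα)·S − ½Σα_i² = 9² − ½·35 = 63.5.
Planner sets s_i = Σα_j = 9 for every i, so S^SO = 3·9 = 27.
W^SO = (Σα)·S^SO − ½·3·(Σα)² = (3/2)·9² = 121.5.
Deadweight loss = W^SO − W^NE = 58.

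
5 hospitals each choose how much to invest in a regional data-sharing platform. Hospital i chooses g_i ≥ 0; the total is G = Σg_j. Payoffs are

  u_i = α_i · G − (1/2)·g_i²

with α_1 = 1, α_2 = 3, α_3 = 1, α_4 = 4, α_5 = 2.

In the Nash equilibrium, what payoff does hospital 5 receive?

Hospital i's FOC: ∂u_i/∂g_i = α_i − g_i = 0, so g_i* = α_i.
NE contributions = (1, 3, 1, 4, 2); G = 11.
u_5 = α_5·G − ½·(g_5)² = 2·11 − ½·2² = 20.

20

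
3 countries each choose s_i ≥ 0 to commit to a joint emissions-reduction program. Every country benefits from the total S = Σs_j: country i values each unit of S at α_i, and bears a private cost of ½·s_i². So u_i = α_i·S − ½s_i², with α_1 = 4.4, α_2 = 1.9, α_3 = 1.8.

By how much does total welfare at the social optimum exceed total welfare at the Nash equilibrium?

Country i's FOC: ∂u_i/∂s_i = α_i − s_i = 0, so s_i* = α_i.
NE contributions = (4.4, 1.9, 1.8); S = 8.1.
W^NE = (Σα)·S − ½Σα_i² = 8.1² − ½·26.21 = 52.505.
Planner sets s_i = Σα_j = 8.1 for every i, so S^SO = 3·8.1 = 24.3.
W^SO = (Σα)·S^SO − ½·3·(Σα)² = (3/2)·8.1² = 98.415.
Deadweight loss = W^SO − W^NE = 45.91.

45.91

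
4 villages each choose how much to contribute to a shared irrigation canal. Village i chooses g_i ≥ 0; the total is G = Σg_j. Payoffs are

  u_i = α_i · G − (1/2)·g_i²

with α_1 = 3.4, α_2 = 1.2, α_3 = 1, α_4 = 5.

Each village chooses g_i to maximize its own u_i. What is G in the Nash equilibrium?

10.6

Village i's FOC: ∂u_i/∂g_i = α_i − g_i = 0, so g_i* = α_i.
NE contributions = (3.4, 1.2, 1, 5); G = 10.6.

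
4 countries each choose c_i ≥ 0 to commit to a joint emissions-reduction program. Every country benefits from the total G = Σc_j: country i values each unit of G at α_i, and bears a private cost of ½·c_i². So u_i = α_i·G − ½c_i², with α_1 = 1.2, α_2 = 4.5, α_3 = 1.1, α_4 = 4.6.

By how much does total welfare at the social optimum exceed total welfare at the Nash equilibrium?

Country i's FOC: ∂u_i/∂c_i = α_i − c_i = 0, so c_i* = α_i.
NE contributions = (1.2, 4.5, 1.1, 4.6); G = 11.4.
W^NE = (Σα)·G − ½Σα_i² = 11.4² − ½·44.06 = 107.93.
Planner sets c_i = Σα_j = 11.4 for every i, so G^SO = 4·11.4 = 45.6.
W^SO = (Σα)·G^SO − ½·4·(Σα)² = (4/2)·11.4² = 259.92.
Deadweight loss = W^SO − W^NE = 151.99.

151.99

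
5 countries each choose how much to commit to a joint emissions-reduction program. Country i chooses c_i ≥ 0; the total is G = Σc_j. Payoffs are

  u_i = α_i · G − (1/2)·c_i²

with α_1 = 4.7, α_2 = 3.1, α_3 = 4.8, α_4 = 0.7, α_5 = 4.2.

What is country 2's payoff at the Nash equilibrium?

49.445

Country i's FOC: ∂u_i/∂c_i = α_i − c_i = 0, so c_i* = α_i.
NE contributions = (4.7, 3.1, 4.8, 0.7, 4.2); G = 17.5.
u_2 = α_2·G − ½·(c_2)² = 3.1·17.5 − ½·3.1² = 49.445.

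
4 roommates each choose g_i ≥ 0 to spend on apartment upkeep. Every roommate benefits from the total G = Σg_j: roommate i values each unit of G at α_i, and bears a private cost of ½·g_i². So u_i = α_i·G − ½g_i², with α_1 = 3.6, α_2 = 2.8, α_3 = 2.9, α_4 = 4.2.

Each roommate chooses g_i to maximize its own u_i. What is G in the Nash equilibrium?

13.5

Roommate i's FOC: ∂u_i/∂g_i = α_i − g_i = 0, so g_i* = α_i.
NE contributions = (3.6, 2.8, 2.9, 4.2); G = 13.5.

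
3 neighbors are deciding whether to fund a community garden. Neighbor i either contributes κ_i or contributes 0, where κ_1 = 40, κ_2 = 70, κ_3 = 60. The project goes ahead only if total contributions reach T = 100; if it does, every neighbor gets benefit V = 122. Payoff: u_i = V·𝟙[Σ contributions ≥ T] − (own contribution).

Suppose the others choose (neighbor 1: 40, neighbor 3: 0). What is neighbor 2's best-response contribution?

Others' total = 40. Contributing 70 brings total to 110 ≥ 100: gain V − κ_2 = 52.
Best response: 70.

70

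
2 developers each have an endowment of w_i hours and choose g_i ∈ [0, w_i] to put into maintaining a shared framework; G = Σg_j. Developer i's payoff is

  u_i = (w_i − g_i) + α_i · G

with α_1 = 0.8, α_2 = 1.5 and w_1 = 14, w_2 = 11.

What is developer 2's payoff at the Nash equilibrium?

16.5

∂u_i/∂g_i = α_i − 1, so developer i contributes w_i if α_i > 1, else 0.
α_i > 1 for i ∈ {2}; NE contributions (0, 11), G = 11.
u_2 = (11 − 11) + 1.5·11 = 16.5.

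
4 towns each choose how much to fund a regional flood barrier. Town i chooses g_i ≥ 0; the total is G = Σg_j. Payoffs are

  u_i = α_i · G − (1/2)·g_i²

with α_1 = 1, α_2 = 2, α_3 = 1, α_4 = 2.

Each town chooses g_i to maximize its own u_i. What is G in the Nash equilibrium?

6

Town i's FOC: ∂u_i/∂g_i = α_i − g_i = 0, so g_i* = α_i.
NE contributions = (1, 2, 1, 2); G = 6.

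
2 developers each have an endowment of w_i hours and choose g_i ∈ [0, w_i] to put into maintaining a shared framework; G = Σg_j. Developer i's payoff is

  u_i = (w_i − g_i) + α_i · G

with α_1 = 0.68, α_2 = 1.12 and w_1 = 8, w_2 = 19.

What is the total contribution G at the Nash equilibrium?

19

∂u_i/∂g_i = α_i − 1, so developer i contributes w_i if α_i > 1, else 0.
α_i > 1 for i ∈ {2}; NE contributions (0, 19), G = 19.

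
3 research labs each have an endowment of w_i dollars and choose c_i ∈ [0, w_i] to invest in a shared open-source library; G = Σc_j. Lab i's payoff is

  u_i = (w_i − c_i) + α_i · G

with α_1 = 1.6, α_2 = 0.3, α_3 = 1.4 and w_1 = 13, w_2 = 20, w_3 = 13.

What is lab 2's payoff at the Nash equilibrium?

∂u_i/∂c_i = α_i − 1, so lab i contributes w_i if α_i > 1, else 0.
α_i > 1 for i ∈ {1, 3}; NE contributions (13, 0, 13), G = 26.
u_2 = (20 − 0) + 0.3·26 = 27.8.

27.8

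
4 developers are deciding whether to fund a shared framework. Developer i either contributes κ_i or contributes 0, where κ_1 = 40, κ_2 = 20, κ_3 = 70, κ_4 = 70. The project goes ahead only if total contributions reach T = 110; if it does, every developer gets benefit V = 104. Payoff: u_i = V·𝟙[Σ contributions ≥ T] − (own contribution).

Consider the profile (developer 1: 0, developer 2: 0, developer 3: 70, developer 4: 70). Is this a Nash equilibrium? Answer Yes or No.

Yes

Total = 140 ≥ 110: provided.
Developer 1 (pledges 0, payoff 104): pledging 40 → total 180, payoff 64. No gain.
Developer 2 (pledges 0, payoff 104): pledging 20 → total 160, payoff 84. No gain.
Developer 3 (pledges 70, payoff 34): dropping to 0 → total 70, payoff 0. No gain.
Developer 4 (pledges 70, payoff 34): dropping to 0 → total 70, payoff 0. No gain.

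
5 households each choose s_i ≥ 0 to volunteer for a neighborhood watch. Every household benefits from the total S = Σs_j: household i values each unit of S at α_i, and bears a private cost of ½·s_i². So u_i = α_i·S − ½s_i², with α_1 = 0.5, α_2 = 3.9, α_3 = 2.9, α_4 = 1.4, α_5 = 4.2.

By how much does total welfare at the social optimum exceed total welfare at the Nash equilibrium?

Household i's FOC: ∂u_i/∂s_i = α_i − s_i = 0, so s_i* = α_i.
NE contributions = (0.5, 3.9, 2.9, 1.4, 4.2); S = 12.9.
W^NE = (Σα)·S − ½Σα_i² = 12.9² − ½·43.47 = 144.675.
Planner sets s_i = Σα_j = 12.9 for every i, so S^SO = 5·12.9 = 64.5.
W^SO = (Σα)·S^SO − ½·5·(Σα)² = (5/2)·12.9² = 416.025.
Deadweight loss = W^SO − W^NE = 271.35.

271.35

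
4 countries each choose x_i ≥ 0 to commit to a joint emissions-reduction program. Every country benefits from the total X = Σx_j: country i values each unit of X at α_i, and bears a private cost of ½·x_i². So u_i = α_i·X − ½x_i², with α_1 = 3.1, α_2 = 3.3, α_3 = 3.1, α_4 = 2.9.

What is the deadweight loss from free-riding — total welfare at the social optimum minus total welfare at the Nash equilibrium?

Country i's FOC: ∂u_i/∂x_i = α_i − x_i = 0, so x_i* = α_i.
NE contributions = (3.1, 3.3, 3.1, 2.9); X = 12.4.
W^NE = (Σα)·X − ½Σα_i² = 12.4² − ½·38.52 = 134.5.
Planner sets x_i = Σα_j = 12.4 for every i, so X^SO = 4·12.4 = 49.6.
W^SO = (Σα)·X^SO − ½·4·(Σα)² = (4/2)·12.4² = 307.52.
Deadweight loss = W^SO − W^NE = 173.02.

173.02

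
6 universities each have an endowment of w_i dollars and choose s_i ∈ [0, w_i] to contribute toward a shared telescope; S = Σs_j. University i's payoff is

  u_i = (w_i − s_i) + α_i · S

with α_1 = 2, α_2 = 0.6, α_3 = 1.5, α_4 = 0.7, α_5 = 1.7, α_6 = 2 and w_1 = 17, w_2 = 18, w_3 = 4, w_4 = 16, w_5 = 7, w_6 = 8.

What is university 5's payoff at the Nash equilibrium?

∂u_i/∂s_i = α_i − 1, so university i contributes w_i if α_i > 1, else 0.
α_i > 1 for i ∈ {1, 3, 5, 6}; NE contributions (17, 0, 4, 0, 7, 8), S = 36.
u_5 = (7 − 7) + 1.7·36 = 61.2.

61.2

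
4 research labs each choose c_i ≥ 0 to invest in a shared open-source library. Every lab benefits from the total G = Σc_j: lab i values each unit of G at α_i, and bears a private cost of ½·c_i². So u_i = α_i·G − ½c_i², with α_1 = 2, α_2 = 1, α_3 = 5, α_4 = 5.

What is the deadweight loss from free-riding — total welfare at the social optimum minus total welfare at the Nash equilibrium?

196.5

Lab i's FOC: ∂u_i/∂c_i = α_i − c_i = 0, so c_i* = α_i.
NE contributions = (2, 1, 5, 5); G = 13.
W^NE = (Σα)·G − ½Σα_i² = 13² − ½·55 = 141.5.
Planner sets c_i = Σα_j = 13 for every i, so G^SO = 4·13 = 52.
W^SO = (Σα)·G^SO − ½·4·(Σα)² = (4/2)·13² = 338.
Deadweight loss = W^SO − W^NE = 196.5.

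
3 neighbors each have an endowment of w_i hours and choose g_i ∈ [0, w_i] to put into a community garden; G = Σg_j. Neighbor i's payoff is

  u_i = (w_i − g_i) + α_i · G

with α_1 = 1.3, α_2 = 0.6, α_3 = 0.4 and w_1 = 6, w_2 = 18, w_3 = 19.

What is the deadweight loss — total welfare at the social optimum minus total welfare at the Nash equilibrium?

48.1

∂u_i/∂g_i = α_i − 1, so neighbor i contributes w_i if α_i > 1, else 0.
α_i > 1 for i ∈ {1}; NE contributions (6, 0, 0), G = 6.
W^NE = Σw_i − G^NE + (Σα_i)·G^NE = 43 + 1.3·6 = 50.8.
Planner: ∂(Σu_j)/∂g_i = Σα_j − 1 = 1.3 > 0, so everyone contributes w_i; G^SO = 43, W^SO = 43 + 1.3·43 = 98.9.
Deadweight loss = 48.1.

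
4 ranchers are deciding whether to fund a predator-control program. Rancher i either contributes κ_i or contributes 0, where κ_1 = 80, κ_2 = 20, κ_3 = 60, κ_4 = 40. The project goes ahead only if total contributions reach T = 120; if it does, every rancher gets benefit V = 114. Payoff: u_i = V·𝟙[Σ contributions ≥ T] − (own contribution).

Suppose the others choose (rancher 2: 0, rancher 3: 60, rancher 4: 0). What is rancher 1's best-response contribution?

80

Others' total = 60. Contributing 80 brings total to 140 ≥ 120: gain V − κ_1 = 34.
Best response: 80.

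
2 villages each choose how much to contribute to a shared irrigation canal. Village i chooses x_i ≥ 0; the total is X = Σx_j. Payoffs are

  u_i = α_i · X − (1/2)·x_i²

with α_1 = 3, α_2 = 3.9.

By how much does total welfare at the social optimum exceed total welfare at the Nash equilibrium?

12.105

Village i's FOC: ∂u_i/∂x_i = α_i − x_i = 0, so x_i* = α_i.
NE contributions = (3, 3.9); X = 6.9.
W^NE = (Σα)·X − ½Σα_i² = 6.9² − ½·24.21 = 35.505.
Planner sets x_i = Σα_j = 6.9 for every i, so X^SO = 2·6.9 = 13.8.
W^SO = (Σα)·X^SO − ½·2·(Σα)² = (2/2)·6.9² = 47.61.
Deadweight loss = W^SO − W^NE = 12.105.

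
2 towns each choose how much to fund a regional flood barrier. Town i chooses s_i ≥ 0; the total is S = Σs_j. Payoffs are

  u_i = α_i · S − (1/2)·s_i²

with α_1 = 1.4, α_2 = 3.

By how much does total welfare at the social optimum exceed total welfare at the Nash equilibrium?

Town i's FOC: ∂u_i/∂s_i = α_i − s_i = 0, so s_i* = α_i.
NE contributions = (1.4, 3); S = 4.4.
W^NE = (Σα)·S − ½Σα_i² = 4.4² − ½·10.96 = 13.88.
Planner sets s_i = Σα_j = 4.4 for every i, so S^SO = 2·4.4 = 8.8.
W^SO = (Σα)·S^SO − ½·2·(Σα)² = (2/2)·4.4² = 19.36.
Deadweight loss = W^SO − W^NE = 5.48.

5.48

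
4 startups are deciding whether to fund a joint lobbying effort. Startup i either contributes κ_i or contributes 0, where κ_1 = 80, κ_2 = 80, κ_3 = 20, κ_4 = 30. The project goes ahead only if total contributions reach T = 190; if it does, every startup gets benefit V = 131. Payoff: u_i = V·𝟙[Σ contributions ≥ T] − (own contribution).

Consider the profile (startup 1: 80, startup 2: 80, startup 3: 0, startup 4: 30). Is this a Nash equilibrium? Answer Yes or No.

Yes

Total = 190 ≥ 190: provided.
Startup 1 (pledges 80, payoff 51): dropping to 0 → total 110, payoff 0. No gain.
Startup 2 (pledges 80, payoff 51): dropping to 0 → total 110, payoff 0. No gain.
Startup 3 (pledges 0, payoff 131): pledging 20 → total 210, payoff 111. No gain.
Startup 4 (pledges 30, payoff 101): dropping to 0 → total 160, payoff 0. No gain.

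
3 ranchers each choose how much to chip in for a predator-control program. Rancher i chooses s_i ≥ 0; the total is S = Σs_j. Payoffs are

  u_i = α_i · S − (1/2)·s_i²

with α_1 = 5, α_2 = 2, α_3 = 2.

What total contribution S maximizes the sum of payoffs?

27

Planner FOC: ∂(Σu_j)/∂s_i = (Σα_j) − s_i = 0, so s_i^SO = Σα_j = 9 for every i; S^SO = 27.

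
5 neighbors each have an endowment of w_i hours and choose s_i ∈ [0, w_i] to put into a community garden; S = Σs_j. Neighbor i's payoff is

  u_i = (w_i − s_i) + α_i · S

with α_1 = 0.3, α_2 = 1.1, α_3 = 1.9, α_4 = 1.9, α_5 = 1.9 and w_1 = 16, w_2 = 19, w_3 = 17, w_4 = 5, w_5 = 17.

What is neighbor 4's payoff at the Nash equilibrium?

110.2

∂u_i/∂s_i = α_i − 1, so neighbor i contributes w_i if α_i > 1, else 0.
α_i > 1 for i ∈ {2, 3, 4, 5}; NE contributions (0, 19, 17, 5, 17), S = 58.
u_4 = (5 − 5) + 1.9·58 = 110.2.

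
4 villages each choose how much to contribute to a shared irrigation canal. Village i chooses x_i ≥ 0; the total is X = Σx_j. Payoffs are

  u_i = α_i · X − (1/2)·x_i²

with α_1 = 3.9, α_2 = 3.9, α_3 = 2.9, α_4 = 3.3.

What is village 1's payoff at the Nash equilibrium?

46.995

Village i's FOC: ∂u_i/∂x_i = α_i − x_i = 0, so x_i* = α_i.
NE contributions = (3.9, 3.9, 2.9, 3.3); X = 14.
u_1 = α_1·X − ½·(x_1)² = 3.9·14 − ½·3.9² = 46.995.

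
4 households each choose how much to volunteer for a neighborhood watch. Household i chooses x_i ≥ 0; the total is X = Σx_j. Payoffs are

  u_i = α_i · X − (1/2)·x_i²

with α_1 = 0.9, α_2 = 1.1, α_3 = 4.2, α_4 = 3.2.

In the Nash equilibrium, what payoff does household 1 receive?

Household i's FOC: ∂u_i/∂x_i = α_i − x_i = 0, so x_i* = α_i.
NE contributions = (0.9, 1.1, 4.2, 3.2); X = 9.4.
u_1 = α_1·X − ½·(x_1)² = 0.9·9.4 − ½·0.9² = 8.055.

8.055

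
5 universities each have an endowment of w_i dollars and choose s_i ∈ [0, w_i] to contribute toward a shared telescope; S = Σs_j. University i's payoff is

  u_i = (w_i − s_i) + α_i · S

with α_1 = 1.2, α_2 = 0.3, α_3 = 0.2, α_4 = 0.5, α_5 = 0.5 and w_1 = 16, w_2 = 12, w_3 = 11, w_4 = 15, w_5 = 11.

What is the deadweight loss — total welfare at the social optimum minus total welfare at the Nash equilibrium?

∂u_i/∂s_i = α_i − 1, so university i contributes w_i if α_i > 1, else 0.
α_i > 1 for i ∈ {1}; NE contributions (16, 0, 0, 0, 0), S = 16.
W^NE = Σw_i − S^NE + (Σα_i)·S^NE = 65 + 1.7·16 = 92.2.
Planner: ∂(Σu_j)/∂s_i = Σα_j − 1 = 1.7 > 0, so everyone contributes w_i; S^SO = 65, W^SO = 65 + 1.7·65 = 175.5.
Deadweight loss = 83.3.

83.3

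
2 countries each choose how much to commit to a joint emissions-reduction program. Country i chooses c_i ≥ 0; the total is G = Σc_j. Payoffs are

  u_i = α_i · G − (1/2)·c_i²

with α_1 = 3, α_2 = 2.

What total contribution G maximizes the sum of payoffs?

Planner FOC: ∂(Σu_j)/∂c_i = (Σα_j) − c_i = 0, so c_i^SO = Σα_j = 5 for every i; G^SO = 10.

10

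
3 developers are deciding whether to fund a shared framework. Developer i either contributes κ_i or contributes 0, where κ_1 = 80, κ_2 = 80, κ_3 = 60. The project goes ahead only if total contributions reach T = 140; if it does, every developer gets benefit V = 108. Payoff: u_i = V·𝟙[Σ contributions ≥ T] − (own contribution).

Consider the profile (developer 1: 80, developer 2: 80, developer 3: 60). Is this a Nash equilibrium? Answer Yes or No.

Total = 220 ≥ 140: provided.
Developer 1 (pledges 80, payoff 28): dropping to 0 → total 140, payoff 108. Profitable deviation.

No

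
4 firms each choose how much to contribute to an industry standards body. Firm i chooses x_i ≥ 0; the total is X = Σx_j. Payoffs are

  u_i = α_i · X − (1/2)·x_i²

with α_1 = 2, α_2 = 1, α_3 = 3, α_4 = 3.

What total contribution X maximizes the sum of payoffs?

Planner FOC: ∂(Σu_j)/∂x_i = (Σα_j) − x_i = 0, so x_i^SO = Σα_j = 9 for every i; X^SO = 36.

36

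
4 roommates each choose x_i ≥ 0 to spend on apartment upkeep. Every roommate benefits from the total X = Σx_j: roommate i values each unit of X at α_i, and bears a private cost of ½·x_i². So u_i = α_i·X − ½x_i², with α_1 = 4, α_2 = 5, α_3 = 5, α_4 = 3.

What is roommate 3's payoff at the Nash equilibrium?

Roommate i's FOC: ∂u_i/∂x_i = α_i − x_i = 0, so x_i* = α_i.
NE contributions = (4, 5, 5, 3); X = 17.
u_3 = α_3·X − ½·(x_3)² = 5·17 − ½·5² = 72.5.

72.5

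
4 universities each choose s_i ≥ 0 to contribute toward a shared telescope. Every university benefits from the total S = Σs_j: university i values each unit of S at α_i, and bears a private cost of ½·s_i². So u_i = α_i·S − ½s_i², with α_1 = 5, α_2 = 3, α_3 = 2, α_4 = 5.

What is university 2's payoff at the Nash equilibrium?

University i's FOC: ∂u_i/∂s_i = α_i − s_i = 0, so s_i* = α_i.
NE contributions = (5, 3, 2, 5); S = 15.
u_2 = α_2·S − ½·(s_2)² = 3·15 − ½·3² = 40.5.

40.5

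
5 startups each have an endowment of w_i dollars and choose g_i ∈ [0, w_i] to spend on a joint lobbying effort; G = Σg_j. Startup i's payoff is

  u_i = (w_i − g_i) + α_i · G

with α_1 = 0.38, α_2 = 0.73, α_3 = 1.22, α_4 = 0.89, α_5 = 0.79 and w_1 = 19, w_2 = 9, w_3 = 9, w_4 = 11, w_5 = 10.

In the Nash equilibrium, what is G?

9

∂u_i/∂g_i = α_i − 1, so startup i contributes w_i if α_i > 1, else 0.
α_i > 1 for i ∈ {3}; NE contributions (0, 0, 9, 0, 0), G = 9.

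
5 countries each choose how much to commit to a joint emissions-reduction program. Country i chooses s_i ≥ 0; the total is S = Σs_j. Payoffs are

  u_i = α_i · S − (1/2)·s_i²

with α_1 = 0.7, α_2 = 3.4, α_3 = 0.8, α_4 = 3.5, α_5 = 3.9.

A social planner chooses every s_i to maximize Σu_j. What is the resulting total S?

Planner FOC: ∂(Σu_j)/∂s_i = (Σα_j) − s_i = 0, so s_i^SO = Σα_j = 12.3 for every i; S^SO = 61.5.

61.5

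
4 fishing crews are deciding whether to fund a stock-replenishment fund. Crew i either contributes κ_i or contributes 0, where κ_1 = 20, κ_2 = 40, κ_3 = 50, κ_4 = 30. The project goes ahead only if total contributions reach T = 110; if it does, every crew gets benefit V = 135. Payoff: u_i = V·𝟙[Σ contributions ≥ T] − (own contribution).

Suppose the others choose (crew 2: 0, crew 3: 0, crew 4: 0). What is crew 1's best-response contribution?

Others' total = 0. Even contributing 20 gives 20 < 110: no benefit either way.
Best response: 0.

0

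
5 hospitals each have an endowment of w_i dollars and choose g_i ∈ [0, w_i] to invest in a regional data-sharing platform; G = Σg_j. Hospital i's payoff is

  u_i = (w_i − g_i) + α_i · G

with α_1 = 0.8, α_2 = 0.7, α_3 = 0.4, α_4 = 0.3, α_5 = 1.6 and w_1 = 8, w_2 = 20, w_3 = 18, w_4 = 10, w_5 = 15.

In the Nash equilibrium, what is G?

15

∂u_i/∂g_i = α_i − 1, so hospital i contributes w_i if α_i > 1, else 0.
α_i > 1 for i ∈ {5}; NE contributions (0, 0, 0, 0, 15), G = 15.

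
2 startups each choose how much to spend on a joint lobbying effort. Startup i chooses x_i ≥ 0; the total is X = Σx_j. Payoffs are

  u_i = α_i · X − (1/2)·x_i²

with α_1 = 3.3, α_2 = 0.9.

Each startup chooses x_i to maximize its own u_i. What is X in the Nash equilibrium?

Startup i's FOC: ∂u_i/∂x_i = α_i − x_i = 0, so x_i* = α_i.
NE contributions = (3.3, 0.9); X = 4.2.

4.2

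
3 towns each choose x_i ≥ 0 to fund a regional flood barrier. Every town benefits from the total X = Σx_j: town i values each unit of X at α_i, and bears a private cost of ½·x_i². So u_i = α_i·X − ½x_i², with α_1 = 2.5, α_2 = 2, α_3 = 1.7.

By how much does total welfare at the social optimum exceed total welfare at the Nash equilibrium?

25.79

Town i's FOC: ∂u_i/∂x_i = α_i − x_i = 0, so x_i* = α_i.
NE contributions = (2.5, 2, 1.7); X = 6.2.
W^NE = (Σα)·X − ½Σα_i² = 6.2² − ½·13.14 = 31.87.
Planner sets x_i = Σα_j = 6.2 for every i, so X^SO = 3·6.2 = 18.6.
W^SO = (Σα)·X^SO − ½·3·(Σα)² = (3/2)·6.2² = 57.66.
Deadweight loss = W^SO − W^NE = 25.79.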